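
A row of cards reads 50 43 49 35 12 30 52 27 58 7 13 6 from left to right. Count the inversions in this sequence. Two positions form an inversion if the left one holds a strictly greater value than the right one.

Count, for each position, how many later elements it exceeds:
50: 9
43: 7
49: 7
35: 6
12: 2
30: 4
52: 4
27: 3
58: 3
7: 1
13: 1
6: 0
Sum: 9 + 7 + 7 + 6 + 2 + 4 + 4 + 3 + 3 + 1 + 1 + 0 = 47

47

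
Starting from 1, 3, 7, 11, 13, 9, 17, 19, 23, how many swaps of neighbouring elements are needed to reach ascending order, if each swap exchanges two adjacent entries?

There are 2 swaps.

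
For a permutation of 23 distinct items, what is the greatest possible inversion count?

A reversed (strictly descending) arrangement makes every pair an inversion, giving C(23, 2) inversions.
C(23, 2) = 23·22/2 = 253

253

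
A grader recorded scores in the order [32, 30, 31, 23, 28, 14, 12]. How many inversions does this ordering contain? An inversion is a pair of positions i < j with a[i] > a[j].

Count, for each position, how many later elements it exceeds:
32 → 30, 31, 23, 28, 14, 12 → 6
30 → 23, 28, 14, 12 → 4
31 → 23, 28, 14, 12 → 4
23 → 14, 12 → 2
28 → 14, 12 → 2
14 → 12 → 1
12 → none → 0
Sum: 6 + 4 + 4 + 2 + 2 + 1 + 0 = 19

There are 19 inversions.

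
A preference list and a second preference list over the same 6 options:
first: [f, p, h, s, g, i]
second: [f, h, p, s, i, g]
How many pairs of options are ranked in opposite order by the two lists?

Assign each item its position (1..6) in the first ordering, then rewrite the second ordering as that position sequence:
positions: f→1, p→2, h→3, s→4, g→5, i→6
second ordering as positions: [1, 3, 2, 4, 6, 5]
Discordant pairs = inversions in this position sequence.
1: 0
3: 2 → 1
2: 0
4: 0
6: 5 → 1
5: 0
Total: 0 + 1 + 0 + 0 + 1 + 0 = 2

2 pairs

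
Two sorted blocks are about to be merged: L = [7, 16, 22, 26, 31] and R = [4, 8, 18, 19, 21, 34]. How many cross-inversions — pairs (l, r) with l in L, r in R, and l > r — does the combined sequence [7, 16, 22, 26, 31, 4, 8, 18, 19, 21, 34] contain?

Count, for every r in R, how many entries of L exceed r:
r = 4: 7, 16, 22, 26, 31 → 5
r = 8: 16, 22, 26, 31 → 4
r = 18: 22, 26, 31 → 3
r = 19: 22, 26, 31 → 3
r = 21: 22, 26, 31 → 3
r = 34: none → 0
Cross-inversions: 5 + 4 + 3 + 3 + 3 + 0 = 18

18 split inversions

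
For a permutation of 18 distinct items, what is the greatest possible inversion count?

The maximum occurs when the array is in strictly decreasing order: every one of the C(18, 2) pairs is inverted.
C(18, 2) = 18·17/2 = 153

153 inversions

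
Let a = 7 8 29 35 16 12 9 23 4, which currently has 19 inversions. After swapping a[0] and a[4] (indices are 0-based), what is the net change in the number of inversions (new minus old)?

+3

Positions 0 and 4 hold 7 and 16; after swapping, the array is [16, 8, 29, 35, 7, 12, 9, 23, 4].
Count, for each position, how many later elements it exceeds:
16: 5
8: 2
29: 5
35: 5
7: 1
12: 2
9: 1
23: 1
4: 0
Sum: 5 + 2 + 5 + 5 + 1 + 2 + 1 + 1 + 0 = 22
Change: 22 − 19 = +3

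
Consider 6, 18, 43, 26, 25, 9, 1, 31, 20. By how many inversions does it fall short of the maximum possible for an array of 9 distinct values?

Maximum inversions for 9 distinct elements is C(9, 2) = 9·8/2 = 36.
Current inversions — for each element, count later smaller elements:
6: 1
18: 2
43: 6
26: 4
25: 3
9: 1
1: 0
31: 1
20: 0
Current total: 1 + 2 + 6 + 4 + 3 + 1 + 0 + 1 + 0 = 18
Shortfall: 36 − 18 = 18

18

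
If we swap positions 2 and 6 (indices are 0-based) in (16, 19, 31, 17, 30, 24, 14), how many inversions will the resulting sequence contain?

4 inversions

Positions 2 and 6 hold 31 and 14; after swapping, the array is [16, 19, 14, 17, 30, 24, 31].
Element-by-element contributions:
16: 1
19: 2
14: 0
17: 0
30: 1
24: 0
31: 0
Sum: 1 + 2 + 0 + 0 + 1 + 0 + 0 = 4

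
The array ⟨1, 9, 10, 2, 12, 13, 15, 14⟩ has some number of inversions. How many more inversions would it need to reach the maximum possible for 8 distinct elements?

25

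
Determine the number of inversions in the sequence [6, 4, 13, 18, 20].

1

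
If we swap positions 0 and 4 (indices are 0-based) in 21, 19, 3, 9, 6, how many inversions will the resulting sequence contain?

3 inversions

Positions 0 and 4 hold 21 and 6; after swapping, the array is [6, 19, 3, 9, 21].
Sweep left to right; for each value list the smaller values that follow it:
6 → 3 → 1
19 → 3, 9 → 2
3 → none → 0
9 → none → 0
21 → none → 0
Sum: 1 + 2 + 0 + 0 + 0 = 3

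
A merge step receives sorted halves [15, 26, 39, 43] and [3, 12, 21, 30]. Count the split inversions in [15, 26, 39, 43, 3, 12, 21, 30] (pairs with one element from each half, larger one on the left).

Count, for every r in R, how many entries of L exceed r:
r = 3: 15, 26, 39, 43 → 4
r = 12: 15, 26, 39, 43 → 4
r = 21: 26, 39, 43 → 3
r = 30: 39, 43 → 2
Cross-inversions: 4 + 4 + 3 + 2 = 13

13 split inversions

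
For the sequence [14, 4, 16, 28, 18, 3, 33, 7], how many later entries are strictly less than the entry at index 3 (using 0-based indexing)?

The element at index 3 is 28.
Elements after it: 18, 3, 33, 7
Those smaller than 28: 18, 3, 7

3 such elements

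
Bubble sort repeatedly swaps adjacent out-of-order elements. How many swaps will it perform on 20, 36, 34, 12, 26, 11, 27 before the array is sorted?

Swaps: 13

The minimum number of adjacent swaps to sort an array equals its inversion count, since every such swap removes exactly one inversion.
Count inversions — for each element, later elements that are smaller:
20: 12, 11 → 2
36: 34, 12, 26, 11, 27 → 5
34: 12, 26, 11, 27 → 4
12: 11 → 1
26: 11 → 1
11: none → 0
27: none → 0
Total inversions: 2 + 5 + 4 + 1 + 1 + 0 + 0 = 13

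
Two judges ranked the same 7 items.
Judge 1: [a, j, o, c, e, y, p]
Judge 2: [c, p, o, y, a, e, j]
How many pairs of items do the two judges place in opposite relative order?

Assign each item its position (1..7) in the first ordering, then rewrite the second ordering as that position sequence:
positions: a→1, j→2, o→3, c→4, e→5, y→6, p→7
second ordering as positions: [4, 7, 3, 6, 1, 5, 2]
Discordant pairs = inversions in this position sequence.
4: 3, 1, 2 → 3
7: 3, 6, 1, 5, 2 → 5
3: 1, 2 → 2
6: 1, 5, 2 → 3
1: 0
5: 2 → 1
2: 0
Total: 3 + 5 + 2 + 3 + 0 + 1 + 0 = 14

14 discordant pairs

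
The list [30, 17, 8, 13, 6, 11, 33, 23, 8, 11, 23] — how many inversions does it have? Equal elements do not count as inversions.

27 inversions

For each element, count later entries that are smaller:
30 → 17, 8, 13, 6, 11, 23, 8, 11, 23 → 9
17 → 8, 13, 6, 11, 8, 11 → 6
8 → 6 → 1
13 → 6, 11, 8, 11 → 4
6 → none → 0
11 → 8 → 1
33 → 23, 8, 11, 23 → 4
23 → 8, 11 → 2
8 → none → 0
11 → none → 0
23 → none → 0
Sum: 9 + 6 + 1 + 4 + 0 + 1 + 4 + 2 + 0 + 0 + 0 = 27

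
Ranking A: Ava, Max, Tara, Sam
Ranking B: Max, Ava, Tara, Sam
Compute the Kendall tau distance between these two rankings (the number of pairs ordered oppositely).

1 discordant pair

Assign each item its position (1..4) in the first ordering, then rewrite the second ordering as that position sequence:
positions: Ava→1, Max→2, Tara→3, Sam→4
second ordering as positions: [2, 1, 3, 4]
Discordant pairs = inversions in this position sequence.
2: 1 → 1
1: 0
3: 0
4: 0
Total: 1 + 0 + 0 + 0 = 1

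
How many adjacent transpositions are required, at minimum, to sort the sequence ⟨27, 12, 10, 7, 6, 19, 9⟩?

The minimum number of adjacent swaps to sort an array equals its inversion count, since every such swap removes exactly one inversion.
Count inversions — for each element, later elements that are smaller:
27: 12, 10, 7, 6, 19, 9 → 6
12: 10, 7, 6, 9 → 4
10: 7, 6, 9 → 3
7: 6 → 1
6: none → 0
19: 9 → 1
9: none → 0
Total inversions: 6 + 4 + 3 + 1 + 0 + 1 + 0 = 15

15 swaps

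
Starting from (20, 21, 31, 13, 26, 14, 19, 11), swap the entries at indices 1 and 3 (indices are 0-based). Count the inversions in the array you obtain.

Positions 1 and 3 hold 21 and 13; after swapping, the array is [20, 13, 31, 21, 26, 14, 19, 11].
Sweep left to right; for each value list the smaller values that follow it:
20: 4
13: 1
31: 5
21: 3
26: 3
14: 1
19: 1
11: 0
Sum: 4 + 1 + 5 + 3 + 3 + 1 + 1 + 0 = 18

18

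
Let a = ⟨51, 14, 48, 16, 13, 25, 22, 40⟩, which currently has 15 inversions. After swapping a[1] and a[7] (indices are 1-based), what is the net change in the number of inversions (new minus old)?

-5

Positions 1 and 7 hold 51 and 22; after swapping, the array is [22, 14, 48, 16, 13, 25, 51, 40].
Count, for each position, how many later elements it exceeds:
22: 3
14: 1
48: 4
16: 1
13: 0
25: 0
51: 1
40: 0
Sum: 3 + 1 + 4 + 1 + 0 + 0 + 1 + 0 = 10
Change: 10 − 15 = -5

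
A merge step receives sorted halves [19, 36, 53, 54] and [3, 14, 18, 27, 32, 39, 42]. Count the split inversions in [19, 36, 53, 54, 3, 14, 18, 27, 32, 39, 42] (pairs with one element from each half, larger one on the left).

Count, for every r in R, how many entries of L exceed r:
r = 3: 19, 36, 53, 54 → 4
r = 14: 19, 36, 53, 54 → 4
r = 18: 19, 36, 53, 54 → 4
r = 27: 36, 53, 54 → 3
r = 32: 36, 53, 54 → 3
r = 39: 53, 54 → 2
r = 42: 53, 54 → 2
Cross-inversions: 4 + 4 + 4 + 3 + 3 + 2 + 2 = 22

22 cross-inversions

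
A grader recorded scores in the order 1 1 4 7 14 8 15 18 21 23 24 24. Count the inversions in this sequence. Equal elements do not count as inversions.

1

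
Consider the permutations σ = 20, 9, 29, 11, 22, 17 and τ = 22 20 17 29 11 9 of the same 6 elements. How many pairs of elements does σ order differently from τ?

There are 9 discordant pairs.

Assign each item its position (1..6) in the first ordering, then rewrite the second ordering as that position sequence:
positions: 20→1, 9→2, 29→3, 11→4, 22→5, 17→6
second ordering as positions: [5, 1, 6, 3, 4, 2]
Discordant pairs = inversions in this position sequence.
5: 1, 3, 4, 2 → 4
1: 0
6: 3, 4, 2 → 3
3: 2 → 1
4: 2 → 1
2: 0
Total: 4 + 0 + 3 + 1 + 1 + 0 = 9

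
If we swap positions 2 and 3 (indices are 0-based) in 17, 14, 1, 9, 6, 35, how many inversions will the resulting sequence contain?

9

Positions 2 and 3 hold 1 and 9; after swapping, the array is [17, 14, 9, 1, 6, 35].
Count, for each position, how many later elements it exceeds:
17: 4
14: 3
9: 2
1: 0
6: 0
35: 0
Sum: 4 + 3 + 2 + 0 + 0 + 0 = 9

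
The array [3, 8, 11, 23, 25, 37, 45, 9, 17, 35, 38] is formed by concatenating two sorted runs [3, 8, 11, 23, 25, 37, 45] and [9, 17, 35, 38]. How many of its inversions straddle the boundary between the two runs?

12 cross-inversions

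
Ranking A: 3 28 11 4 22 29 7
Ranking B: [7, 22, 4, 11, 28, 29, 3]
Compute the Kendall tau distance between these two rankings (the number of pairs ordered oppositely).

17

Assign each item its position (1..7) in the first ordering, then rewrite the second ordering as that position sequence:
positions: 3→1, 28→2, 11→3, 4→4, 22→5, 29→6, 7→7
second ordering as positions: [7, 5, 4, 3, 2, 6, 1]
Discordant pairs = inversions in this position sequence.
7: 5, 4, 3, 2, 6, 1 → 6
5: 4, 3, 2, 1 → 4
4: 3, 2, 1 → 3
3: 2, 1 → 2
2: 1 → 1
6: 1 → 1
1: 0
Total: 6 + 4 + 3 + 2 + 1 + 1 + 0 = 17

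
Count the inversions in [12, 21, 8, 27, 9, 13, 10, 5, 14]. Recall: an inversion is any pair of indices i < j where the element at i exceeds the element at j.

20

Sweep left to right; for each value list the smaller values that follow it:
12 → 8, 9, 10, 5 → 4
21 → 8, 9, 13, 10, 5, 14 → 6
8 → 5 → 1
27 → 9, 13, 10, 5, 14 → 5
9 → 5 → 1
13 → 10, 5 → 2
10 → 5 → 1
5 → none → 0
14 → none → 0
Sum: 4 + 6 + 1 + 5 + 1 + 2 + 1 + 0 + 0 = 20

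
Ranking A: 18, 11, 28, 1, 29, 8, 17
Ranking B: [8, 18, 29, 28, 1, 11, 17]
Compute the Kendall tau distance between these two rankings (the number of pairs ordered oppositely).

Assign each item its position (1..7) in the first ordering, then rewrite the second ordering as that position sequence:
positions: 18→1, 11→2, 28→3, 1→4, 29→5, 8→6, 17→7
second ordering as positions: [6, 1, 5, 3, 4, 2, 7]
Discordant pairs = inversions in this position sequence.
6: 1, 5, 3, 4, 2 → 5
1: 0
5: 3, 4, 2 → 3
3: 2 → 1
4: 2 → 1
2: 0
7: 0
Total: 5 + 0 + 3 + 1 + 1 + 0 + 0 = 10

10 discordant pairs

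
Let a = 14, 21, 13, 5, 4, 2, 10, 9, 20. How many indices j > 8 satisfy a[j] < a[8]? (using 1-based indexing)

0

The element at index 8 is 9.
Elements after it: 20
None of them are smaller than 9.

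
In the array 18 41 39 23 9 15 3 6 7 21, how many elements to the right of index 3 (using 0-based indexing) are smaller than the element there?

6 such elements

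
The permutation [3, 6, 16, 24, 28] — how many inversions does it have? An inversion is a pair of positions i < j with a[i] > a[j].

Inversions: 0

Inversion pairs (indices are 0-based):
(none)
That's 0 pairs.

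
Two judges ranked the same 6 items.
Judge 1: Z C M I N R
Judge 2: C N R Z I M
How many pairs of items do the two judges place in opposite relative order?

Discordant pairs: 8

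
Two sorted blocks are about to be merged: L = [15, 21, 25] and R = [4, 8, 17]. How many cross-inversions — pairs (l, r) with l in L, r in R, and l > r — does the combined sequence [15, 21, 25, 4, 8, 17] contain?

Count, for every r in R, how many entries of L exceed r:
r = 4: 15, 21, 25 → 3
r = 8: 15, 21, 25 → 3
r = 17: 21, 25 → 2
Cross-inversions: 3 + 3 + 2 = 8

There are 8 cross-inversions.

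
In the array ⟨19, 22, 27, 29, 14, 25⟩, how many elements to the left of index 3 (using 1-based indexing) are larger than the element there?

The element at index 3 is 27.
Elements before it: 19, 22
None of them are larger than 27.

0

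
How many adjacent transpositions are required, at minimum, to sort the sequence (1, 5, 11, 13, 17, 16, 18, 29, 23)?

2 swaps

Minimum adjacent swaps = number of inversions (each swap of adjacent out-of-order elements removes one inversion and no swap can remove more).
Count inversions — for each element, later elements that are smaller:
1: none → 0
5: none → 0
11: none → 0
13: none → 0
17: 16 → 1
16: none → 0
18: none → 0
29: 23 → 1
23: none → 0
Total inversions: 0 + 0 + 0 + 0 + 1 + 0 + 0 + 1 + 0 = 2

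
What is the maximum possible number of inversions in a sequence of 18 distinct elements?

153

A reversed (strictly descending) arrangement makes every pair an inversion, giving C(18, 2) inversions.
C(18, 2) = 18·17/2 = 153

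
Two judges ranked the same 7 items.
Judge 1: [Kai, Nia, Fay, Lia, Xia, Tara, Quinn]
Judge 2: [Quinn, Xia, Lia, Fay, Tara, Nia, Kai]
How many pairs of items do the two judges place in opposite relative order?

Assign each item its position (1..7) in the first ordering, then rewrite the second ordering as that position sequence:
positions: Kai→1, Nia→2, Fay→3, Lia→4, Xia→5, Tara→6, Quinn→7
second ordering as positions: [7, 5, 4, 3, 6, 2, 1]
Discordant pairs = inversions in this position sequence.
7: 5, 4, 3, 6, 2, 1 → 6
5: 4, 3, 2, 1 → 4
4: 3, 2, 1 → 3
3: 2, 1 → 2
6: 2, 1 → 2
2: 1 → 1
1: 0
Total: 6 + 4 + 3 + 2 + 2 + 1 + 0 = 18

18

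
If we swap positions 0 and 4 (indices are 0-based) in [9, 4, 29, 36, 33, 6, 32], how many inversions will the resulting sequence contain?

11 inversions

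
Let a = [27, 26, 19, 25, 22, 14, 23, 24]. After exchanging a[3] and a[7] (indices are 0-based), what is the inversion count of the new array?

Inversions: 18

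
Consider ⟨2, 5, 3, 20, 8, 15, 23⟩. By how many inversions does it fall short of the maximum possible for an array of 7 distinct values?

18

Maximum inversions for 7 distinct elements is C(7, 2) = 7·6/2 = 21.
Current inversions — for each element, count later smaller elements:
2: 0
5: 1
3: 0
20: 2
8: 0
15: 0
23: 0
Current total: 0 + 1 + 0 + 2 + 0 + 0 + 0 = 3
Shortfall: 21 − 3 = 18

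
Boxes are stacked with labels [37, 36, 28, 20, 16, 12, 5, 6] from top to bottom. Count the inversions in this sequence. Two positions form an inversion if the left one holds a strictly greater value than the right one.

Count, for each position, how many later elements it exceeds:
37: 7
36: 6
28: 5
20: 4
16: 3
12: 2
5: 0
6: 0
Sum: 7 + 6 + 5 + 4 + 3 + 2 + 0 + 0 = 27

27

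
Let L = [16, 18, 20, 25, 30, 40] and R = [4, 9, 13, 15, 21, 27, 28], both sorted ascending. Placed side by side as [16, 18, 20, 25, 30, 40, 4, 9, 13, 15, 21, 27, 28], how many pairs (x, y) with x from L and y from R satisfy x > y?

Take each right-half value and tally the left-half values above it:
r = 4: 16, 18, 20, 25, 30, 40 → 6
r = 9: 16, 18, 20, 25, 30, 40 → 6
r = 13: 16, 18, 20, 25, 30, 40 → 6
r = 15: 16, 18, 20, 25, 30, 40 → 6
r = 21: 25, 30, 40 → 3
r = 27: 30, 40 → 2
r = 28: 30, 40 → 2
Cross-inversions: 6 + 6 + 6 + 6 + 3 + 2 + 2 = 31

31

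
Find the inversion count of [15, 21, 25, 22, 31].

1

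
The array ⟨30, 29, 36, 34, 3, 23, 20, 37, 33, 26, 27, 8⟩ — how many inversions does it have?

40 out-of-order pairs

Element-by-element contributions:
30 → 29, 3, 23, 20, 26, 27, 8 → 7
29 → 3, 23, 20, 26, 27, 8 → 6
36 → 34, 3, 23, 20, 33, 26, 27, 8 → 8
34 → 3, 23, 20, 33, 26, 27, 8 → 7
3 → none → 0
23 → 20, 8 → 2
20 → 8 → 1
37 → 33, 26, 27, 8 → 4
33 → 26, 27, 8 → 3
26 → 8 → 1
27 → 8 → 1
8 → none → 0
Sum: 7 + 6 + 8 + 7 + 0 + 2 + 1 + 4 + 3 + 1 + 1 + 0 = 40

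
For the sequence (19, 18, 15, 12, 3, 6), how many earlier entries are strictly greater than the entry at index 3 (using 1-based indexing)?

2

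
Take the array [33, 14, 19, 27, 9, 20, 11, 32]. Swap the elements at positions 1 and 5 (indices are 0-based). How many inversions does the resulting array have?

Positions 1 and 5 hold 14 and 20; after swapping, the array is [33, 20, 19, 27, 9, 14, 11, 32].
Element-by-element contributions:
33: 7
20: 4
19: 3
27: 3
9: 0
14: 1
11: 0
32: 0
Sum: 7 + 4 + 3 + 3 + 0 + 1 + 0 + 0 = 18

18 inversions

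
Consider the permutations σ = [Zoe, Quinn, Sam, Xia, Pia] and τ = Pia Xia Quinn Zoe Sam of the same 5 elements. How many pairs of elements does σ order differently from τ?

Assign each item its position (1..5) in the first ordering, then rewrite the second ordering as that position sequence:
positions: Zoe→1, Quinn→2, Sam→3, Xia→4, Pia→5
second ordering as positions: [5, 4, 2, 1, 3]
Discordant pairs = inversions in this position sequence.
5: 4, 2, 1, 3 → 4
4: 2, 1, 3 → 3
2: 1 → 1
1: 0
3: 0
Total: 4 + 3 + 1 + 0 + 0 = 8

8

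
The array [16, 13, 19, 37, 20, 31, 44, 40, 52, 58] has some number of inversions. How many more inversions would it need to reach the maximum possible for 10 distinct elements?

Maximum inversions for 10 distinct elements is C(10, 2) = 10·9/2 = 45.
Current inversions — for each element, count later smaller elements:
16: 1
13: 0
19: 0
37: 2
20: 0
31: 0
44: 1
40: 0
52: 0
58: 0
Current total: 1 + 0 + 0 + 2 + 0 + 0 + 1 + 0 + 0 + 0 = 4
Shortfall: 45 − 4 = 41

41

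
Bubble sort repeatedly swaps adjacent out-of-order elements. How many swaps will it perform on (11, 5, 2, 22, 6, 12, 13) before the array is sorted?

Minimum adjacent swaps = number of inversions (each swap of adjacent out-of-order elements removes one inversion and no swap can remove more).
Count inversions — for each element, later elements that are smaller:
11: 5, 2, 6 → 3
5: 2 → 1
2: none → 0
22: 6, 12, 13 → 3
6: none → 0
12: none → 0
13: none → 0
Total inversions: 3 + 1 + 0 + 3 + 0 + 0 + 0 = 7

7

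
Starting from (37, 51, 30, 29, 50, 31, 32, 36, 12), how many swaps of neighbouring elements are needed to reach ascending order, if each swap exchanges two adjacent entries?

Swaps: 23

The minimum number of adjacent swaps to sort an array equals its inversion count, since every such swap removes exactly one inversion.
Count inversions — for each element, later elements that are smaller:
37: 30, 29, 31, 32, 36, 12 → 6
51: 30, 29, 50, 31, 32, 36, 12 → 7
30: 29, 12 → 2
29: 12 → 1
50: 31, 32, 36, 12 → 4
31: 12 → 1
32: 12 → 1
36: 12 → 1
12: none → 0
Total inversions: 6 + 7 + 2 + 1 + 4 + 1 + 1 + 1 + 0 = 23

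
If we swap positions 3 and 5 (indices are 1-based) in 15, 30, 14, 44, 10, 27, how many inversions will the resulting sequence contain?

Positions 3 and 5 hold 14 and 10; after swapping, the array is [15, 30, 10, 44, 14, 27].
Count, for each position, how many later elements it exceeds:
15 → 10, 14 → 2
30 → 10, 14, 27 → 3
10 → none → 0
44 → 14, 27 → 2
14 → none → 0
27 → none → 0
Sum: 2 + 3 + 0 + 2 + 0 + 0 = 7

7 inversions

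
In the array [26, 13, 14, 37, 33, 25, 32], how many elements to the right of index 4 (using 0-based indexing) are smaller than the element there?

2

The element at index 4 is 33.
Elements after it: 25, 32
Those smaller than 33: 25, 32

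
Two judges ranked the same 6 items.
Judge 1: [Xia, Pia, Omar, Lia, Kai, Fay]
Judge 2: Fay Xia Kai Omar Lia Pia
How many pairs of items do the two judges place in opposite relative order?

There are 10 discordant pairs.

Assign each item its position (1..6) in the first ordering, then rewrite the second ordering as that position sequence:
positions: Xia→1, Pia→2, Omar→3, Lia→4, Kai→5, Fay→6
second ordering as positions: [6, 1, 5, 3, 4, 2]
Discordant pairs = inversions in this position sequence.
6: 1, 5, 3, 4, 2 → 5
1: 0
5: 3, 4, 2 → 3
3: 2 → 1
4: 2 → 1
2: 0
Total: 5 + 0 + 3 + 1 + 1 + 0 = 10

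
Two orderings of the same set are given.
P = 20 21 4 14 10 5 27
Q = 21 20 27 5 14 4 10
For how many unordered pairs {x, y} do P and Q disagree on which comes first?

Disagreeing pairs: 9

Assign each item its position (1..7) in the first ordering, then rewrite the second ordering as that position sequence:
positions: 20→1, 21→2, 4→3, 14→4, 10→5, 5→6, 27→7
second ordering as positions: [2, 1, 7, 6, 4, 3, 5]
Discordant pairs = inversions in this position sequence.
2: 1 → 1
1: 0
7: 6, 4, 3, 5 → 4
6: 4, 3, 5 → 3
4: 3 → 1
3: 0
5: 0
Total: 1 + 0 + 4 + 3 + 1 + 0 + 0 = 9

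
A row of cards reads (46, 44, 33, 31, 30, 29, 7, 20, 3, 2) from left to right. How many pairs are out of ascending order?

Out-of-order pairs: 44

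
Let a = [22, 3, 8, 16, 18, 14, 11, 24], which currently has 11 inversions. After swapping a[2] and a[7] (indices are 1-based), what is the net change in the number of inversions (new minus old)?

Positions 2 and 7 hold 3 and 11; after swapping, the array is [22, 11, 8, 16, 18, 14, 3, 24].
Element-by-element contributions:
22: 6
11: 2
8: 1
16: 2
18: 2
14: 1
3: 0
24: 0
Sum: 6 + 2 + 1 + 2 + 2 + 1 + 0 + 0 = 14
Change: 14 − 11 = +3

+3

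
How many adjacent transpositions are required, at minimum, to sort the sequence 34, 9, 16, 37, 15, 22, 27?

Minimum adjacent swaps = number of inversions (each swap of adjacent out-of-order elements removes one inversion and no swap can remove more).
Count inversions — for each element, later elements that are smaller:
34: 9, 16, 15, 22, 27 → 5
9: none → 0
16: 15 → 1
37: 15, 22, 27 → 3
15: none → 0
22: none → 0
27: none → 0
Total inversions: 5 + 0 + 1 + 3 + 0 + 0 + 0 = 9

There are 9 adjacent swaps.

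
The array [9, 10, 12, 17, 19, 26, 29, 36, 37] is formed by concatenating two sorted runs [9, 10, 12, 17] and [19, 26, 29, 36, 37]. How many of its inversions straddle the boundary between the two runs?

0

Count, for every r in R, how many entries of L exceed r:
r = 19: none → 0
r = 26: none → 0
r = 29: none → 0
r = 36: none → 0
r = 37: none → 0
Cross-inversions: 0 + 0 + 0 + 0 + 0 = 0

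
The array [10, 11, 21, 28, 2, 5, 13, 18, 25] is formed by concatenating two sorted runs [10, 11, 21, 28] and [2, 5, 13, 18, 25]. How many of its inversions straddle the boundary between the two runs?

Cross-inversions: 13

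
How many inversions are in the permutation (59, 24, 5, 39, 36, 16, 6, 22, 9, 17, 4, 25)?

Element-by-element contributions:
59 → 24, 5, 39, 36, 16, 6, 22, 9, 17, 4, 25 → 11
24 → 5, 16, 6, 22, 9, 17, 4 → 7
5 → 4 → 1
39 → 36, 16, 6, 22, 9, 17, 4, 25 → 8
36 → 16, 6, 22, 9, 17, 4, 25 → 7
16 → 6, 9, 4 → 3
6 → 4 → 1
22 → 9, 17, 4 → 3
9 → 4 → 1
17 → 4 → 1
4 → none → 0
25 → none → 0
Sum: 11 + 7 + 1 + 8 + 7 + 3 + 1 + 3 + 1 + 1 + 0 + 0 = 43

There are 43 out-of-order pairs.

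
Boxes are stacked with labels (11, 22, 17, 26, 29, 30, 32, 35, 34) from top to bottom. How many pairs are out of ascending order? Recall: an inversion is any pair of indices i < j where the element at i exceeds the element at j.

2

Count, for each position, how many later elements it exceeds:
11: 0
22: 1
17: 0
26: 0
29: 0
30: 0
32: 0
35: 1
34: 0
Sum: 0 + 1 + 0 + 0 + 0 + 0 + 0 + 1 + 0 = 2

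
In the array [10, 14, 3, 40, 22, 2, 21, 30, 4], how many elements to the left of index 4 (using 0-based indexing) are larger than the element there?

1 such element

The element at index 4 is 22.
Elements before it: 10, 14, 3, 40
Those larger than 22: 40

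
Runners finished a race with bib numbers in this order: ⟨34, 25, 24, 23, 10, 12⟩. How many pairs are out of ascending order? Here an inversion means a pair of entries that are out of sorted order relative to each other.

Sweep left to right; for each value list the smaller values that follow it:
34: 5
25: 4
24: 3
23: 2
10: 0
12: 0
Sum: 5 + 4 + 3 + 2 + 0 + 0 = 14

14 inversions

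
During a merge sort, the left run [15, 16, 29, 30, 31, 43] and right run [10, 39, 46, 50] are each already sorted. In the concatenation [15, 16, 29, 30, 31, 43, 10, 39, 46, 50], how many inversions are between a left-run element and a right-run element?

Count, for every r in R, how many entries of L exceed r:
r = 10: 15, 16, 29, 30, 31, 43 → 6
r = 39: 43 → 1
r = 46: none → 0
r = 50: none → 0
Cross-inversions: 6 + 1 + 0 + 0 = 7

7 split inversions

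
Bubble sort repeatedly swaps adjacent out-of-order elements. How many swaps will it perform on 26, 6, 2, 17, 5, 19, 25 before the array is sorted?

Each adjacent swap fixes exactly one inversion, so the minimum swap count equals the number of inversions.
Count inversions — for each element, later elements that are smaller:
26: 6, 2, 17, 5, 19, 25 → 6
6: 2, 5 → 2
2: none → 0
17: 5 → 1
5: none → 0
19: none → 0
25: none → 0
Total inversions: 6 + 2 + 0 + 1 + 0 + 0 + 0 = 9

9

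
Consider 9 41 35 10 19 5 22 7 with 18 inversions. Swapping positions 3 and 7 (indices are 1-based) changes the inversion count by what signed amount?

-1

Positions 3 and 7 hold 35 and 22; after swapping, the array is [9, 41, 22, 10, 19, 5, 35, 7].
Sweep left to right; for each value list the smaller values that follow it:
9: 2
41: 6
22: 4
10: 2
19: 2
5: 0
35: 1
7: 0
Sum: 2 + 6 + 4 + 2 + 2 + 0 + 1 + 0 = 17
Change: 17 − 18 = -1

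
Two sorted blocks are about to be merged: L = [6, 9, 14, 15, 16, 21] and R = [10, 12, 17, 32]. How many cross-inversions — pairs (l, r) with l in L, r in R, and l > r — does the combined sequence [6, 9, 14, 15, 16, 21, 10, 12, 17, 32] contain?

9

Take each right-half value and tally the left-half values above it:
r = 10: 14, 15, 16, 21 → 4
r = 12: 14, 15, 16, 21 → 4
r = 17: 21 → 1
r = 32: none → 0
Cross-inversions: 4 + 4 + 1 + 0 = 9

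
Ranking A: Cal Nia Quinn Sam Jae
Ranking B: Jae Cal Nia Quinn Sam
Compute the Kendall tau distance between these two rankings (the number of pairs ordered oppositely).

Assign each item its position (1..5) in the first ordering, then rewrite the second ordering as that position sequence:
positions: Cal→1, Nia→2, Quinn→3, Sam→4, Jae→5
second ordering as positions: [5, 1, 2, 3, 4]
Discordant pairs = inversions in this position sequence.
5: 1, 2, 3, 4 → 4
1: 0
2: 0
3: 0
4: 0
Total: 4 + 0 + 0 + 0 + 0 = 4

Discordant pairs: 4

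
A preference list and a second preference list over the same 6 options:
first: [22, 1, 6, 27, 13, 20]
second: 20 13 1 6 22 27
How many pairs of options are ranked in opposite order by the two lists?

Assign each item its position (1..6) in the first ordering, then rewrite the second ordering as that position sequence:
positions: 22→1, 1→2, 6→3, 27→4, 13→5, 20→6
second ordering as positions: [6, 5, 2, 3, 1, 4]
Discordant pairs = inversions in this position sequence.
6: 5, 2, 3, 1, 4 → 5
5: 2, 3, 1, 4 → 4
2: 1 → 1
3: 1 → 1
1: 0
4: 0
Total: 5 + 4 + 1 + 1 + 0 + 0 = 11

11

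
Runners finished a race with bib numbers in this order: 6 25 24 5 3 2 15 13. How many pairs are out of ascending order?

18

Count, for each position, how many later elements it exceeds:
6: 3
25: 6
24: 5
5: 2
3: 1
2: 0
15: 1
13: 0
Sum: 3 + 6 + 5 + 2 + 1 + 0 + 1 + 0 = 18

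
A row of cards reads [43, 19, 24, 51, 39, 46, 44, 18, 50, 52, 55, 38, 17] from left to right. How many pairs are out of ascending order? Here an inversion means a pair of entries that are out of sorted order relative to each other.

Count, for each position, how many later elements it exceeds:
43: 6
19: 2
24: 2
51: 7
39: 3
46: 4
44: 3
18: 1
50: 2
52: 2
55: 2
38: 1
17: 0
Sum: 6 + 2 + 2 + 7 + 3 + 4 + 3 + 1 + 2 + 2 + 2 + 1 + 0 = 35

35 inversions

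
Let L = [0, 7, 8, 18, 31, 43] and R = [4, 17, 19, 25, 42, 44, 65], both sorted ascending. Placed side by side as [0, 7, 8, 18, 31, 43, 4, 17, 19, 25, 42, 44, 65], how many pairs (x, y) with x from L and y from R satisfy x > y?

There are 13 cross-inversions.

For each element r of the right run, count left-run elements greater than r:
r = 4: 7, 8, 18, 31, 43 → 5
r = 17: 18, 31, 43 → 3
r = 19: 31, 43 → 2
r = 25: 31, 43 → 2
r = 42: 43 → 1
r = 44: none → 0
r = 65: none → 0
Cross-inversions: 5 + 3 + 2 + 2 + 1 + 0 + 0 = 13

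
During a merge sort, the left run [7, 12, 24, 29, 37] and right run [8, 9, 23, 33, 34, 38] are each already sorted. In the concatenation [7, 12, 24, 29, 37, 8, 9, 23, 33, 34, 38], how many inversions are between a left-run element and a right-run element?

Split inversions: 13

For each element r of the right run, count left-run elements greater than r:
r = 8: 12, 24, 29, 37 → 4
r = 9: 12, 24, 29, 37 → 4
r = 23: 24, 29, 37 → 3
r = 33: 37 → 1
r = 34: 37 → 1
r = 38: none → 0
Cross-inversions: 4 + 4 + 3 + 1 + 1 + 0 = 13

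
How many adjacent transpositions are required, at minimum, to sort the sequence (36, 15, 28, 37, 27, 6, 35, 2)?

The minimum number of adjacent swaps to sort an array equals its inversion count, since every such swap removes exactly one inversion.
Count inversions — for each element, later elements that are smaller:
36: 15, 28, 27, 6, 35, 2 → 6
15: 6, 2 → 2
28: 27, 6, 2 → 3
37: 27, 6, 35, 2 → 4
27: 6, 2 → 2
6: 2 → 1
35: 2 → 1
2: none → 0
Total inversions: 6 + 2 + 3 + 4 + 2 + 1 + 1 + 0 = 19

Swaps: 19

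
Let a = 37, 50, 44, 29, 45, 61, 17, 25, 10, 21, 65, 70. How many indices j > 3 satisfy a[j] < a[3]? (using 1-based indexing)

The element at index 3 is 44.
Elements after it: 29, 45, 61, 17, 25, 10, 21, 65, 70
Those smaller than 44: 29, 17, 25, 10, 21

5 such elements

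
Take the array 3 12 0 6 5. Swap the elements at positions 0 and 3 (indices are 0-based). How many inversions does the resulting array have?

Positions 0 and 3 hold 3 and 6; after swapping, the array is [6, 12, 0, 3, 5].
Sweep left to right; for each value list the smaller values that follow it:
6: 3
12: 3
0: 0
3: 0
5: 0
Sum: 3 + 3 + 0 + 0 + 0 = 6

Inversions: 6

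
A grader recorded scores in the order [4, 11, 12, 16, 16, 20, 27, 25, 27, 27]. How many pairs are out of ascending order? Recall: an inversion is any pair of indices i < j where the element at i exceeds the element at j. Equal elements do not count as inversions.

1

For each element, count later entries that are smaller:
4: 0
11: 0
12: 0
16: 0
16: 0
20: 0
27: 1
25: 0
27: 0
27: 0
Sum: 0 + 0 + 0 + 0 + 0 + 0 + 1 + 0 + 0 + 0 = 1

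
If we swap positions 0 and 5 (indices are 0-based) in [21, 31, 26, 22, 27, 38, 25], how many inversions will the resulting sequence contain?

17 inversions

Positions 0 and 5 hold 21 and 38; after swapping, the array is [38, 31, 26, 22, 27, 21, 25].
Sweep left to right; for each value list the smaller values that follow it:
38 → 31, 26, 22, 27, 21, 25 → 6
31 → 26, 22, 27, 21, 25 → 5
26 → 22, 21, 25 → 3
22 → 21 → 1
27 → 21, 25 → 2
21 → none → 0
25 → none → 0
Sum: 6 + 5 + 3 + 1 + 2 + 0 + 0 = 17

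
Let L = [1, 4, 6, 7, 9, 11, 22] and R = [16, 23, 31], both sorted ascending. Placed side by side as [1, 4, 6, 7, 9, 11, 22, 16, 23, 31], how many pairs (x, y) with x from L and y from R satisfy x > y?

Count, for every r in R, how many entries of L exceed r:
r = 16: 22 → 1
r = 23: none → 0
r = 31: none → 0
Cross-inversions: 1 + 0 + 0 = 1

1 split inversion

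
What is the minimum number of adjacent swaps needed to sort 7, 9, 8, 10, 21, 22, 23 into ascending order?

The minimum number of adjacent swaps to sort an array equals its inversion count, since every such swap removes exactly one inversion.
Count inversions — for each element, later elements that are smaller:
7: none → 0
9: 8 → 1
8: none → 0
10: none → 0
21: none → 0
22: none → 0
23: none → 0
Total inversions: 0 + 1 + 0 + 0 + 0 + 0 + 0 = 1

1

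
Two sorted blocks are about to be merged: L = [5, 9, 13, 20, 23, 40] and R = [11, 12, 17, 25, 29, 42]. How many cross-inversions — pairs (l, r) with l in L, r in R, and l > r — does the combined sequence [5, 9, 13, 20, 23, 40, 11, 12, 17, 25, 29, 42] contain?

Split inversions: 13

Count, for every r in R, how many entries of L exceed r:
r = 11: 13, 20, 23, 40 → 4
r = 12: 13, 20, 23, 40 → 4
r = 17: 20, 23, 40 → 3
r = 25: 40 → 1
r = 29: 40 → 1
r = 42: none → 0
Cross-inversions: 4 + 4 + 3 + 1 + 1 + 0 = 13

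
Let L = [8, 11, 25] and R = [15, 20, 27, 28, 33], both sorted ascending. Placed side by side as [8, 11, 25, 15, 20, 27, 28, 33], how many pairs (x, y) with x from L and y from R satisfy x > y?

For each element r of the right run, count left-run elements greater than r:
r = 15: 25 → 1
r = 20: 25 → 1
r = 27: none → 0
r = 28: none → 0
r = 33: none → 0
Cross-inversions: 1 + 1 + 0 + 0 + 0 = 2

2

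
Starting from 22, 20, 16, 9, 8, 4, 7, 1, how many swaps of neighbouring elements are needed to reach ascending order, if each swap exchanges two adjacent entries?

Each adjacent swap fixes exactly one inversion, so the minimum swap count equals the number of inversions.
Count inversions — for each element, later elements that are smaller:
22: 20, 16, 9, 8, 4, 7, 1 → 7
20: 16, 9, 8, 4, 7, 1 → 6
16: 9, 8, 4, 7, 1 → 5
9: 8, 4, 7, 1 → 4
8: 4, 7, 1 → 3
4: 1 → 1
7: 1 → 1
1: none → 0
Total inversions: 7 + 6 + 5 + 4 + 3 + 1 + 1 + 0 = 27

27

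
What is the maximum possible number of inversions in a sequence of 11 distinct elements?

55

A reversed (strictly descending) arrangement makes every pair an inversion, giving C(11, 2) inversions.
C(11, 2) = 11·10/2 = 55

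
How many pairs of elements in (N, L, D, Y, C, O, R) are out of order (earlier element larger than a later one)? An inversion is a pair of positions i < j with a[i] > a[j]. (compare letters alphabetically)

For each element, count later entries that are smaller:
N: 3
L: 2
D: 1
Y: 3
C: 0
O: 0
R: 0
Sum: 3 + 2 + 1 + 3 + 0 + 0 + 0 = 9

9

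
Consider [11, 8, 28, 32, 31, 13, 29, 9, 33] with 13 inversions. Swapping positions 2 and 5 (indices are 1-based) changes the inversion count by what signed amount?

+3

Positions 2 and 5 hold 8 and 31; after swapping, the array is [11, 31, 28, 32, 8, 13, 29, 9, 33].
Count, for each position, how many later elements it exceeds:
11: 2
31: 5
28: 3
32: 4
8: 0
13: 1
29: 1
9: 0
33: 0
Sum: 2 + 5 + 3 + 4 + 0 + 1 + 1 + 0 + 0 = 16
Change: 16 − 13 = +3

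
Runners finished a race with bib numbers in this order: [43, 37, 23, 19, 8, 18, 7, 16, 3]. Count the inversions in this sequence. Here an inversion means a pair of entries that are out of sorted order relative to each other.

33 inversions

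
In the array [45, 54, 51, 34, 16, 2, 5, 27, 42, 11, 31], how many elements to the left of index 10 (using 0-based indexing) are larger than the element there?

5

The element at index 10 is 31.
Elements before it: 45, 54, 51, 34, 16, 2, 5, 27, 42, 11
Those larger than 31: 45, 54, 51, 34, 42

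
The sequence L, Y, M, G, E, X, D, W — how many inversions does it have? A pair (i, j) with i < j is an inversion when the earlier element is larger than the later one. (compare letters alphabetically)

Out-of-order pairs: 17

For each element, count later entries that are smaller:
L → G, E, D → 3
Y → M, G, E, X, D, W → 6
M → G, E, D → 3
G → E, D → 2
E → D → 1
X → D, W → 2
D → none → 0
W → none → 0
Sum: 3 + 6 + 3 + 2 + 1 + 2 + 0 + 0 = 17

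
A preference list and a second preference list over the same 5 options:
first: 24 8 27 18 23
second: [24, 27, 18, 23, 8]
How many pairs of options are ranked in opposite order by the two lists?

Assign each item its position (1..5) in the first ordering, then rewrite the second ordering as that position sequence:
positions: 24→1, 8→2, 27→3, 18→4, 23→5
second ordering as positions: [1, 3, 4, 5, 2]
Discordant pairs = inversions in this position sequence.
1: 0
3: 2 → 1
4: 2 → 1
5: 2 → 1
2: 0
Total: 0 + 1 + 1 + 1 + 0 = 3

3 pairs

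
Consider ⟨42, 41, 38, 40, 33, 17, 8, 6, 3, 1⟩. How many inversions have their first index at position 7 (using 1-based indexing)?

3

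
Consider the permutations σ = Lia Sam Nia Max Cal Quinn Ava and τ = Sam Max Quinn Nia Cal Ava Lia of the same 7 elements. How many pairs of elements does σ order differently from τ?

9 discordant pairs

Assign each item its position (1..7) in the first ordering, then rewrite the second ordering as that position sequence:
positions: Lia→1, Sam→2, Nia→3, Max→4, Cal→5, Quinn→6, Ava→7
second ordering as positions: [2, 4, 6, 3, 5, 7, 1]
Discordant pairs = inversions in this position sequence.
2: 1 → 1
4: 3, 1 → 2
6: 3, 5, 1 → 3
3: 1 → 1
5: 1 → 1
7: 1 → 1
1: 0
Total: 1 + 2 + 3 + 1 + 1 + 1 + 0 = 9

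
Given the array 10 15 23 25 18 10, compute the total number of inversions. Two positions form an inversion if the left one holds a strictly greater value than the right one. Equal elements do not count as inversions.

6 inversions

For each element, count later entries that are smaller:
10: 0
15: 1
23: 2
25: 2
18: 1
10: 0
Sum: 0 + 1 + 2 + 2 + 1 + 0 = 6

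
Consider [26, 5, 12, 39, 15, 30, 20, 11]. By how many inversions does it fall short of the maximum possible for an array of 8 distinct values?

Maximum inversions for 8 distinct elements is C(8, 2) = 8·7/2 = 28.
Current inversions — for each element, count later smaller elements:
26: 5
5: 0
12: 1
39: 4
15: 1
30: 2
20: 1
11: 0
Current total: 5 + 0 + 1 + 4 + 1 + 2 + 1 + 0 = 14
Shortfall: 28 − 14 = 14

14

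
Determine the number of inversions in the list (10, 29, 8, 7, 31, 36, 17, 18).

11

Element-by-element contributions:
10 → 8, 7 → 2
29 → 8, 7, 17, 18 → 4
8 → 7 → 1
7 → none → 0
31 → 17, 18 → 2
36 → 17, 18 → 2
17 → none → 0
18 → none → 0
Sum: 2 + 4 + 1 + 0 + 2 + 2 + 0 + 0 = 11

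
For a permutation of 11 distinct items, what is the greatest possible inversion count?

55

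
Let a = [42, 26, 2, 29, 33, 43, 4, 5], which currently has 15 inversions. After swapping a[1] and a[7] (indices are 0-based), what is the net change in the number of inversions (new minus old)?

Positions 1 and 7 hold 26 and 5; after swapping, the array is [42, 5, 2, 29, 33, 43, 4, 26].
For each element, count later entries that are smaller:
42 → 5, 2, 29, 33, 4, 26 → 6
5 → 2, 4 → 2
2 → none → 0
29 → 4, 26 → 2
33 → 4, 26 → 2
43 → 4, 26 → 2
4 → none → 0
26 → none → 0
Sum: 6 + 2 + 0 + 2 + 2 + 2 + 0 + 0 = 14
Change: 14 − 15 = -1

-1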